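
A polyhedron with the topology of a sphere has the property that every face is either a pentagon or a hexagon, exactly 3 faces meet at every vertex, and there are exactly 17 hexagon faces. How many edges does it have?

81

Let x be the number of pentagons; then F = 17 + x.
Edge–face incidences: 2E = 6·17 + 5·x = 102 + 5x.
Every vertex has degree 3, so 3V = 2E.
Euler: V − E + F = 2 ⇒ (2E)/3 − E + (17 + x) = 2.
Multiply by 6: 2·(2E) − 3·(2E) + 6·(17 + x) = 12, i.e. 102 + 6x − (102 + 5x) = 12.
Collecting terms: x = 12.
Then 2E = 102 + 5·12 = 162, so E = 81, V = 2E/3 = 54, F = 17 + 12 = 29.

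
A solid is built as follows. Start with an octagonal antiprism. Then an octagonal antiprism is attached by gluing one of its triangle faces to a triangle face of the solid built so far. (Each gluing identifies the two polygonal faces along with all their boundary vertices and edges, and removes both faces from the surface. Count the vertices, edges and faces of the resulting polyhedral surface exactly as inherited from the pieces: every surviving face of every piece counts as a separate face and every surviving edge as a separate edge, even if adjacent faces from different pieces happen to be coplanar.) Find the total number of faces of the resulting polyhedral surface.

An octagonal antiprism: V=16, E=32, F=18.
Attach an octagonal antiprism (V=16, E=32, F=18) along a 3-gon: merge 3 vertices and 3 edges, delete both glued faces → V=29, E=61, F=34.
Check: V − E + F = 29 − 61 + 34 = 2.

34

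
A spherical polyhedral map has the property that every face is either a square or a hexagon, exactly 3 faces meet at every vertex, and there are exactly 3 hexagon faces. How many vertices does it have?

Let x be the number of squares; then F = 3 + x.
Edge–face incidences: 2E = 6·3 + 4·x = 18 + 4x.
Every vertex has degree 3, so 3V = 2E.
Euler: V − E + F = 2 ⇒ (2E)/3 − E + (3 + x) = 2.
Multiply by 6: 2·(2E) − 3·(2E) + 6·(3 + x) = 12, i.e. 18 + 6x − (18 + 4x) = 12.
Collecting terms: 2x = 12, so x = 6.
Then 2E = 18 + 4·6 = 42, so E = 21, V = 2E/3 = 14, F = 3 + 6 = 9.

14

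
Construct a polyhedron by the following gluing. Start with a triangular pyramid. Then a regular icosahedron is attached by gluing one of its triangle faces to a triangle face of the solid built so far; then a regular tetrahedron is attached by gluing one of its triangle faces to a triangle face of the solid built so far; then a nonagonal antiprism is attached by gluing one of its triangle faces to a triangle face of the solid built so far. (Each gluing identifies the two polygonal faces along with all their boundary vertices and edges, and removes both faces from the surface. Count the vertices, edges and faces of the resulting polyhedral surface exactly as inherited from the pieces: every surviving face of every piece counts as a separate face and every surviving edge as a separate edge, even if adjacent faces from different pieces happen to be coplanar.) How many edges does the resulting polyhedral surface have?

A triangular pyramid: V=4, E=6, F=4.
Attach a regular icosahedron (V=12, E=30, F=20) along a 3-gon: merge 3 vertices and 3 edges, delete both glued faces → V=13, E=33, F=22.
Attach a regular tetrahedron (V=4, E=6, F=4) along a 3-gon: merge 3 vertices and 3 edges, delete both glued faces → V=14, E=36, F=24.
Attach a nonagonal antiprism (V=18, E=36, F=20) along a 3-gon: merge 3 vertices and 3 edges, delete both glued faces → V=29, E=69, F=42.
Check: V − E + F = 29 − 69 + 42 = 2.

69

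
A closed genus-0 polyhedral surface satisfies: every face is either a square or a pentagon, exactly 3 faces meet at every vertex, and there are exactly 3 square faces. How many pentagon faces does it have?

6

Let x be the number of pentagons; then F = 3 + x.
Edge–face incidences: 2E = 4·3 + 5·x = 12 + 5x.
Every vertex has degree 3, so 3V = 2E.
Euler: V − E + F = 2 ⇒ (2E)/3 − E + (3 + x) = 2.
Multiply by 6: 2·(2E) − 3·(2E) + 6·(3 + x) = 12, i.e. 18 + 6x − (12 + 5x) = 12.
Collecting terms: x + 6 = 12, so x = 6.
Then 2E = 12 + 5·6 = 42, so E = 21, V = 2E/3 = 14, F = 3 + 6 = 9.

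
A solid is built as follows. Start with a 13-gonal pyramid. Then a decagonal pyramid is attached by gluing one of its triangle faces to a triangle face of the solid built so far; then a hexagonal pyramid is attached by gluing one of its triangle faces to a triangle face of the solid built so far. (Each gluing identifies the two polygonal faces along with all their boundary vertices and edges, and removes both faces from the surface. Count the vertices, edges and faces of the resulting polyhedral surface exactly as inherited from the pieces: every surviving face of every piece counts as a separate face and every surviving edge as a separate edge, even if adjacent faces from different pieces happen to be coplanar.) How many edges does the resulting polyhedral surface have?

52

A 13-gonal pyramid: V=14, E=26, F=14.
Attach a decagonal pyramid (V=11, E=20, F=11) along a 3-gon: merge 3 vertices and 3 edges, delete both glued faces → V=22, E=43, F=23.
Attach a hexagonal pyramid (V=7, E=12, F=7) along a 3-gon: merge 3 vertices and 3 edges, delete both glued faces → V=26, E=52, F=28.
Check: V − E + F = 26 − 52 + 28 = 2.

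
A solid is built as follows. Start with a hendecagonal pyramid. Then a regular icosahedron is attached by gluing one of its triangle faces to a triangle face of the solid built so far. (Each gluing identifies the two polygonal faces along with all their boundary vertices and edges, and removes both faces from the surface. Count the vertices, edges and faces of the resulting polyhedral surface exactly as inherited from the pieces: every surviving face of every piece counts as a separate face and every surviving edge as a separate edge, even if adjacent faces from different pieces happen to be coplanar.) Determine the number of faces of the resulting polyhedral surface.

A hendecagonal pyramid: V=12, E=22, F=12.
Attach a regular icosahedron (V=12, E=30, F=20) along a 3-gon: merge 3 vertices and 3 edges, delete both glued faces → V=21, E=49, F=30.
Check: V − E + F = 21 − 49 + 30 = 2.

30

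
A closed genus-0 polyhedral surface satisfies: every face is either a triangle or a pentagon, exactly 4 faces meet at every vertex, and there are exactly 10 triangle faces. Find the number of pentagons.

2

Let x be the number of pentagons; then F = 10 + x.
Edge–face incidences: 2E = 3·10 + 5·x = 30 + 5x.
Every vertex has degree 4, so 4V = 2E.
Euler: V − E + F = 2 ⇒ (2E)/4 − E + (10 + x) = 2.
Multiply by 8: 2·(2E) − 4·(2E) + 8·(10 + x) = 16, i.e. 80 + 8x − 2·(30 + 5x) = 16.
Collecting terms: −2x + 20 = 16, so −2x = −4, so x = 2.
Then 2E = 30 + 5·2 = 40, so E = 20, V = 2E/4 = 10, F = 10 + 2 = 12.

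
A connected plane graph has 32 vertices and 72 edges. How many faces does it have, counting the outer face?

42

Euler's formula for a connected plane graph: V − E + F = 2, so F = 2 − 32 + 72 = 42.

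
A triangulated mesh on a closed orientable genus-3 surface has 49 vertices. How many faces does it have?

106

χ = 2 − 2·3 = -4, and every face is a triangle so 3F = 2E.
V − E + F = -4 with E = 3F/2 gives 49 − (3/2 − 1)·F = -4, so F = 106 and E = 159.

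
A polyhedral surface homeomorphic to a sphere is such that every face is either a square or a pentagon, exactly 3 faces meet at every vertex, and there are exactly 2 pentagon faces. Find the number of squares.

Let x be the number of squares; then F = 2 + x.
Edge–face incidences: 2E = 5·2 + 4·x = 10 + 4x.
Every vertex has degree 3, so 3V = 2E.
Euler: V − E + F = 2 ⇒ (2E)/3 − E + (2 + x) = 2.
Multiply by 6: 2·(2E) − 3·(2E) + 6·(2 + x) = 12, i.e. 12 + 6x − (10 + 4x) = 12.
Collecting terms: 2x + 2 = 12, so 2x = 10, so x = 5.
Then 2E = 10 + 4·5 = 30, so E = 15, V = 2E/3 = 10, F = 2 + 5 = 7.

5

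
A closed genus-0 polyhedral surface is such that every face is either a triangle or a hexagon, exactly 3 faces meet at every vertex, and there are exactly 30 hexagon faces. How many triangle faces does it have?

4

Let x be the number of triangles; then F = 30 + x.
Edge–face incidences: 2E = 6·30 + 3·x = 180 + 3x.
Every vertex has degree 3, so 3V = 2E.
Euler: V − E + F = 2 ⇒ (2E)/3 − E + (30 + x) = 2.
Multiply by 6: 2·(2E) − 3·(2E) + 6·(30 + x) = 12, i.e. 180 + 6x − (180 + 3x) = 12.
Collecting terms: 3x = 12, so x = 4.
Then 2E = 180 + 3·4 = 192, so E = 96, V = 2E/3 = 64, F = 30 + 4 = 34.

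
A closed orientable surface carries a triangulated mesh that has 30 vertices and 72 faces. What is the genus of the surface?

4

Every face is a triangle, so 2E = 3·72 = 216, giving E = 108.
χ = V − E + F = 30 − 108 + 72 = -6.
For a closed orientable surface χ = 2 − 2g, so g = (2 − (-6))/2 = 4.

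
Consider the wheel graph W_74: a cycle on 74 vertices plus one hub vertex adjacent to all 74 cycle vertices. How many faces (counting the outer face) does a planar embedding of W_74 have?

W_74 has V = 74 + 1 = 75 vertices and E = 2·74 = 148 edges.
By Euler's formula F = 2 − V + E = 2 − 75 + 148 = 75.

75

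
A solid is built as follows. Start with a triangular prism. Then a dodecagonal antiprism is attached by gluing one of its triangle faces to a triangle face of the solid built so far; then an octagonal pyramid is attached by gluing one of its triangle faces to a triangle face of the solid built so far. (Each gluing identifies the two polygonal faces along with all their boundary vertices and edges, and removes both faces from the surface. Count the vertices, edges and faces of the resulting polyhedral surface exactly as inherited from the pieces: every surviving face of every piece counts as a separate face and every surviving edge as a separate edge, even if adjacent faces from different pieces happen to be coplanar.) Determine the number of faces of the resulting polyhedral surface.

A triangular prism: V=6, E=9, F=5.
Attach a dodecagonal antiprism (V=24, E=48, F=26) along a 3-gon: merge 3 vertices and 3 edges, delete both glued faces → V=27, E=54, F=29.
Attach an octagonal pyramid (V=9, E=16, F=9) along a 3-gon: merge 3 vertices and 3 edges, delete both glued faces → V=33, E=67, F=36.
Check: V − E + F = 33 − 67 + 36 = 2.

36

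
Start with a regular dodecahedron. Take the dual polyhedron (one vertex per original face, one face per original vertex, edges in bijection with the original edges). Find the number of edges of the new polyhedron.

The base solid has V = 20, E = 30, F = 12.
The dual swaps V and F and preserves E: V′ = F = 12, E′ = E = 30, F′ = V = 20.

30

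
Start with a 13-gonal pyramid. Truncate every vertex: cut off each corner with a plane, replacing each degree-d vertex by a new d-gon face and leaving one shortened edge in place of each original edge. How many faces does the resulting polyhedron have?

28

The base solid has V = 14, E = 26, F = 14.
Truncation replaces each original edge-end by a new vertex, so V′ = 2E = 52.
Each original edge survives, and each old vertex of degree d contributes d new edges; summing degrees gives Σd = 2E, so E′ = E + 2E = 3E = 78.
Each original face survives and each original vertex becomes one new face: F′ = F + V = 28.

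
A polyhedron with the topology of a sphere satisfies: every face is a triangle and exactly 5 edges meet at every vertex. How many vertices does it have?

12

Each face has 3 edges and each edge borders two faces, so 2E = 3F.
Each vertex has degree 5, so 5V = 2E and hence V = 3F/5.
Euler: V − E + F = 2 ⇒ (3F/5) − (3F/2) + F = 2.
Multiply by 10: (6 − 15 + 10)F = 20, i.e. 1F = 20.
So F = 20, E = 3·20/2 = 30, V = 3·20/5 = 12.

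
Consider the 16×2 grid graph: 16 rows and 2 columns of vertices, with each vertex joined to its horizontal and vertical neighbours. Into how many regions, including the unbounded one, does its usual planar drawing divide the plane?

16

The grid has V = 16·2 = 32 vertices and E = 16·1 + 2·15 = 46 edges.
F = 2 − V + E = 2 − 32 + 46 = 16.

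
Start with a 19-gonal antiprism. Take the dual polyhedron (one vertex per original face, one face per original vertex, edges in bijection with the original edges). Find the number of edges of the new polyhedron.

The base solid has V = 38, E = 76, F = 40.
The dual swaps V and F and preserves E: V′ = F = 40, E′ = E = 76, F′ = V = 38.

76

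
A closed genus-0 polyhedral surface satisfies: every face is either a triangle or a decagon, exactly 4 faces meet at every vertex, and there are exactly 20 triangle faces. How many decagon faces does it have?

Let x be the number of decagons; then F = 20 + x.
Edge–face incidences: 2E = 3·20 + 10·x = 60 + 10x.
Every vertex has degree 4, so 4V = 2E.
Euler: V − E + F = 2 ⇒ (2E)/4 − E + (20 + x) = 2.
Multiply by 8: 2·(2E) − 4·(2E) + 8·(20 + x) = 16, i.e. 160 + 8x − 2·(60 + 10x) = 16.
Collecting terms: −12x + 40 = 16, so −12x = −24, so x = 2.
Then 2E = 60 + 10·2 = 80, so E = 40, V = 2E/4 = 20, F = 20 + 2 = 22.

2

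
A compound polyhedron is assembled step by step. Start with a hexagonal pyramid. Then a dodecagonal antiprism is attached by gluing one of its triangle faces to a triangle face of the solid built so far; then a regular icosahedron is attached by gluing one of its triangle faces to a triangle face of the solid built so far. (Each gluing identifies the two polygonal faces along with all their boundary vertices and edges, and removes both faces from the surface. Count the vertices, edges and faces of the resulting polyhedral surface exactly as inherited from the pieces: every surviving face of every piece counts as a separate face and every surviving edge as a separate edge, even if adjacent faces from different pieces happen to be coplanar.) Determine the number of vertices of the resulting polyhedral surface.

A hexagonal pyramid: V=7, E=12, F=7.
Attach a dodecagonal antiprism (V=24, E=48, F=26) along a 3-gon: merge 3 vertices and 3 edges, delete both glued faces → V=28, E=57, F=31.
Attach a regular icosahedron (V=12, E=30, F=20) along a 3-gon: merge 3 vertices and 3 edges, delete both glued faces → V=37, E=84, F=49.
Check: V − E + F = 37 − 84 + 49 = 2.

37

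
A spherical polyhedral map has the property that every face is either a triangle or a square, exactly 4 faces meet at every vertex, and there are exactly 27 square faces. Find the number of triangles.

Let x be the number of triangles; then F = 27 + x.
Edge–face incidences: 2E = 4·27 + 3·x = 108 + 3x.
Every vertex has degree 4, so 4V = 2E.
Euler: V − E + F = 2 ⇒ (2E)/4 − E + (27 + x) = 2.
Multiply by 8: 2·(2E) − 4·(2E) + 8·(27 + x) = 16, i.e. 216 + 8x − 2·(108 + 3x) = 16.
Collecting terms: 2x = 16, so x = 8.
Then 2E = 108 + 3·8 = 132, so E = 66, V = 2E/4 = 33, F = 27 + 8 = 35.

8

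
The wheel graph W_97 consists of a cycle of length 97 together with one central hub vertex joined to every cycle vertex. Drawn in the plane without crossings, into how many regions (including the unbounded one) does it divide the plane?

98

W_97 has V = 97 + 1 = 98 vertices and E = 2·97 = 194 edges.
By Euler's formula F = 2 − V + E = 2 − 98 + 194 = 98.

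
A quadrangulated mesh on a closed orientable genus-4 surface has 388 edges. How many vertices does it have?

χ = 2 − 2·4 = -6, and every face is a square so 4F = 2E.
F = 2E/4 = 194. Then V = -6 + E − F = -6 + 388 − 194 = 188.

188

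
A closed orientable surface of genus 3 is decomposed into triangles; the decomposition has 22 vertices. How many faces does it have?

χ = 2 − 2·3 = -4, and every face is a triangle so 3F = 2E.
V − E + F = -4 with E = 3F/2 gives 22 − (3/2 − 1)·F = -4, so F = 52 and E = 78.

52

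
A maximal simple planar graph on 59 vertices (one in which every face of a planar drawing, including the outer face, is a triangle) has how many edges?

171

In a plane triangulation 3F = 2E and V − E + F = 2, so E = 3V − 6 = 3·59 − 6 = 171.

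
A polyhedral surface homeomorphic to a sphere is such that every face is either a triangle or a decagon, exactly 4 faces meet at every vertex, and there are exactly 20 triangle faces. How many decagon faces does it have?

2

Let x be the number of decagons; then F = 20 + x.
Edge–face incidences: 2E = 3·20 + 10·x = 60 + 10x.
Every vertex has degree 4, so 4V = 2E.
Euler: V − E + F = 2 ⇒ (2E)/4 − E + (20 + x) = 2.
Multiply by 8: 2·(2E) − 4·(2E) + 8·(20 + x) = 16, i.e. 160 + 8x − 2·(60 + 10x) = 16.
Collecting terms: −12x + 40 = 16, so −12x = −24, so x = 2.
Then 2E = 60 + 10·2 = 80, so E = 40, V = 2E/4 = 20, F = 20 + 2 = 22.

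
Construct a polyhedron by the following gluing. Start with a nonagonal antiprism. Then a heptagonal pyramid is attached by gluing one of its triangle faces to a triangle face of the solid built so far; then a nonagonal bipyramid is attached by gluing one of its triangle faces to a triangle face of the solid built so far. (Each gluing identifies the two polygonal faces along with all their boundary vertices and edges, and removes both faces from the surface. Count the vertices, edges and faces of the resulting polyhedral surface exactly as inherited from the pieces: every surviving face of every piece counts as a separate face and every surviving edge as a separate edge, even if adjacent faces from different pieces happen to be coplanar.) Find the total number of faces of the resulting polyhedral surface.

42

A nonagonal antiprism: V=18, E=36, F=20.
Attach a heptagonal pyramid (V=8, E=14, F=8) along a 3-gon: merge 3 vertices and 3 edges, delete both glued faces → V=23, E=47, F=26.
Attach a nonagonal bipyramid (V=11, E=27, F=18) along a 3-gon: merge 3 vertices and 3 edges, delete both glued faces → V=31, E=71, F=42.
Check: V − E + F = 31 − 71 + 42 = 2.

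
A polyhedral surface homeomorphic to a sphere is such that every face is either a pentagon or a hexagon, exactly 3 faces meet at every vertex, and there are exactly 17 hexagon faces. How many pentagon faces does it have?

12

Let x be the number of pentagons; then F = 17 + x.
Edge–face incidences: 2E = 6·17 + 5·x = 102 + 5x.
Every vertex has degree 3, so 3V = 2E.
Euler: V − E + F = 2 ⇒ (2E)/3 − E + (17 + x) = 2.
Multiply by 6: 2·(2E) − 3·(2E) + 6·(17 + x) = 12, i.e. 102 + 6x − (102 + 5x) = 12.
Collecting terms: x = 12.
Then 2E = 102 + 5·12 = 162, so E = 81, V = 2E/3 = 54, F = 17 + 12 = 29.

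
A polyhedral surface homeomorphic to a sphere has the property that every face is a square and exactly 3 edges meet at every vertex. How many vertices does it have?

Each face has 4 edges and each edge borders two faces, so 2E = 4F.
Each vertex has degree 3, so 3V = 2E and hence V = 4F/3.
Euler: V − E + F = 2 ⇒ (4F/3) − (4F/2) + F = 2.
Multiply by 6: (8 − 12 + 6)F = 12, i.e. 2F = 12.
So F = 6, E = 4·6/2 = 12, V = 4·6/3 = 8.

8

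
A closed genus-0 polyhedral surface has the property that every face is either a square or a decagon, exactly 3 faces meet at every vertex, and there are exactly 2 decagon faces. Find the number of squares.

Let x be the number of squares; then F = 2 + x.
Edge–face incidences: 2E = 10·2 + 4·x = 20 + 4x.
Every vertex has degree 3, so 3V = 2E.
Euler: V − E + F = 2 ⇒ (2E)/3 − E + (2 + x) = 2.
Multiply by 6: 2·(2E) − 3·(2E) + 6·(2 + x) = 12, i.e. 12 + 6x − (20 + 4x) = 12.
Collecting terms: 2x − 8 = 12, so 2x = 20, so x = 10.
Then 2E = 20 + 4·10 = 60, so E = 30, V = 2E/3 = 20, F = 2 + 10 = 12.

10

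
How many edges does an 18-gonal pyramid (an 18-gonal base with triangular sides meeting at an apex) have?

36

A pyramid on an n-gon base has one n-gon and n triangles: V = 18 + 1 = 19, E = 2·18 = 36, F = 18 + 1 = 19.
Check: V − E + F = 19 − 36 + 19 = 2.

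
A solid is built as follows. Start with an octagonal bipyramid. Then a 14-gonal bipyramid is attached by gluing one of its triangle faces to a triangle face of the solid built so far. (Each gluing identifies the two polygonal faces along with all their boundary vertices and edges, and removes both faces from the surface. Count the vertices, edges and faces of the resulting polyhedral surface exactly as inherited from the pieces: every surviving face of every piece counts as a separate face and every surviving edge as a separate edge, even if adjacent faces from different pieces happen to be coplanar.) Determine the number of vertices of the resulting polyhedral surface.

23

An octagonal bipyramid: V=10, E=24, F=16.
Attach a 14-gonal bipyramid (V=16, E=42, F=28) along a 3-gon: merge 3 vertices and 3 edges, delete both glued faces → V=23, E=63, F=42.
Check: V − E + F = 23 − 63 + 42 = 2.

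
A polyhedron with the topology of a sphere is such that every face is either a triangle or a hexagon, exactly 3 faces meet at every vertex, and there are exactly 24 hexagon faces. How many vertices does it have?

Let x be the number of triangles; then F = 24 + x.
Edge–face incidences: 2E = 6·24 + 3·x = 144 + 3x.
Every vertex has degree 3, so 3V = 2E.
Euler: V − E + F = 2 ⇒ (2E)/3 − E + (24 + x) = 2.
Multiply by 6: 2·(2E) − 3·(2E) + 6·(24 + x) = 12, i.e. 144 + 6x − (144 + 3x) = 12.
Collecting terms: 3x = 12, so x = 4.
Then 2E = 144 + 3·4 = 156, so E = 78, V = 2E/3 = 52, F = 24 + 4 = 28.

52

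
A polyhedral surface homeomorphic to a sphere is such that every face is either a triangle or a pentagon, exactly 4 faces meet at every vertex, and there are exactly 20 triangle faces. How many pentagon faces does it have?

Let x be the number of pentagons; then F = 20 + x.
Edge–face incidences: 2E = 3·20 + 5·x = 60 + 5x.
Every vertex has degree 4, so 4V = 2E.
Euler: V − E + F = 2 ⇒ (2E)/4 − E + (20 + x) = 2.
Multiply by 8: 2·(2E) − 4·(2E) + 8·(20 + x) = 16, i.e. 160 + 8x − 2·(60 + 5x) = 16.
Collecting terms: −2x + 40 = 16, so −2x = −24, so x = 12.
Then 2E = 60 + 5·12 = 120, so E = 60, V = 2E/4 = 30, F = 20 + 12 = 32.

12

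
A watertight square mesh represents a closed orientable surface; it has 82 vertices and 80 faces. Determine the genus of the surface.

0

Every face is a square, so 2E = 4·80 = 320, giving E = 160.
χ = V − E + F = 82 − 160 + 80 = 2.
For a closed orientable surface χ = 2 − 2g, so g = (2 − (2))/2 = 0.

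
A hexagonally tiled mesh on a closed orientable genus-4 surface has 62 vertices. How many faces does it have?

χ = 2 − 2·4 = -6, and every face is a hexagon so 6F = 2E.
V − E + F = -6 with E = 6F/2 gives 62 − (6/2 − 1)·F = -6, so F = 34 and E = 102.

34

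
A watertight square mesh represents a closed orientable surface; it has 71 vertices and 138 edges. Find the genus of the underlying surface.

Every face is a square and each edge borders two faces, so 4F = 2·138, giving F = 69.
χ = V − E + F = 71 − 138 + 69 = 2.
For a closed orientable surface χ = 2 − 2g, so g = (2 − (2))/2 = 0.

0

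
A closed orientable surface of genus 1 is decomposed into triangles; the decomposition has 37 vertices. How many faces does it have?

74

χ = 2 − 2·1 = 0, and every face is a triangle so 3F = 2E.
V − E + F = 0 with E = 3F/2 gives 37 − (3/2 − 1)·F = 0, so F = 74 and E = 111.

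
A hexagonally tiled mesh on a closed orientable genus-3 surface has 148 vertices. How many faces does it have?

χ = 2 − 2·3 = -4, and every face is a hexagon so 6F = 2E.
V − E + F = -4 with E = 6F/2 gives 148 − (6/2 − 1)·F = -4, so F = 76 and E = 228.

76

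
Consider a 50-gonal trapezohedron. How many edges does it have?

The n-trapezohedron (dual of the n-antiprism) has V = 2·50 + 2 = 102, E = 4·50 = 200, F = 2·50 = 100.

200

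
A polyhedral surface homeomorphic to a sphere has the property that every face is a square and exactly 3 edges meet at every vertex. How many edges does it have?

12

Each face has 4 edges and each edge borders two faces, so 2E = 4F.
Each vertex has degree 3, so 3V = 2E and hence V = 4F/3.
Euler: V − E + F = 2 ⇒ (4F/3) − (4F/2) + F = 2.
Multiply by 6: (8 − 12 + 6)F = 12, i.e. 2F = 12.
So F = 6, E = 4·6/2 = 12, V = 4·6/3 = 8.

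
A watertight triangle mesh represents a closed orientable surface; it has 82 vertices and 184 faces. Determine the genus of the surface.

6

Every face is a triangle, so 2E = 3·184 = 552, giving E = 276.
χ = V − E + F = 82 − 276 + 184 = -10.
For a closed orientable surface χ = 2 − 2g, so g = (2 − (-10))/2 = 6.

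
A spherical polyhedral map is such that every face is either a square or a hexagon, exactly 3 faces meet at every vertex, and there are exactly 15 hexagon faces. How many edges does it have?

57

Let x be the number of squares; then F = 15 + x.
Edge–face incidences: 2E = 6·15 + 4·x = 90 + 4x.
Every vertex has degree 3, so 3V = 2E.
Euler: V − E + F = 2 ⇒ (2E)/3 − E + (15 + x) = 2.
Multiply by 6: 2·(2E) − 3·(2E) + 6·(15 + x) = 12, i.e. 90 + 6x − (90 + 4x) = 12.
Collecting terms: 2x = 12, so x = 6.
Then 2E = 90 + 4·6 = 114, so E = 57, V = 2E/3 = 38, F = 15 + 6 = 21.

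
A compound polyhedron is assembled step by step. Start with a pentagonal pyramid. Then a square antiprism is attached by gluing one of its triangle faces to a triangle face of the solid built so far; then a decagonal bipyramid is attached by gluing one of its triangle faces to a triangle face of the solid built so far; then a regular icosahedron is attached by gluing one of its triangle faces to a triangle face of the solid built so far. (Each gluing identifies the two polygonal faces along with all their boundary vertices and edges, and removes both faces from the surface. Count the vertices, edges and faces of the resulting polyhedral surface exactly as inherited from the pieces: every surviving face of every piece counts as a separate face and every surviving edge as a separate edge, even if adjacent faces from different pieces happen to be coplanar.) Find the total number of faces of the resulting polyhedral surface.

A pentagonal pyramid: V=6, E=10, F=6.
Attach a square antiprism (V=8, E=16, F=10) along a 3-gon: merge 3 vertices and 3 edges, delete both glued faces → V=11, E=23, F=14.
Attach a decagonal bipyramid (V=12, E=30, F=20) along a 3-gon: merge 3 vertices and 3 edges, delete both glued faces → V=20, E=50, F=32.
Attach a regular icosahedron (V=12, E=30, F=20) along a 3-gon: merge 3 vertices and 3 edges, delete both glued faces → V=29, E=77, F=50.
Check: V − E + F = 29 − 77 + 50 = 2.

50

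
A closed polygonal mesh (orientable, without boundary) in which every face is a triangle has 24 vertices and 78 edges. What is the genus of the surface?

Every face is a triangle and each edge borders two faces, so 3F = 2·78, giving F = 52.
χ = V − E + F = 24 − 78 + 52 = -2.
For a closed orientable surface χ = 2 − 2g, so g = (2 − (-2))/2 = 2.

2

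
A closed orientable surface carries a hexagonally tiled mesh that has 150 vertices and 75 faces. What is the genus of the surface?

1

Every face is a hexagon, so 2E = 6·75 = 450, giving E = 225.
χ = V − E + F = 150 − 225 + 75 = 0.
For a closed orientable surface χ = 2 − 2g, so g = (2 − (0))/2 = 1.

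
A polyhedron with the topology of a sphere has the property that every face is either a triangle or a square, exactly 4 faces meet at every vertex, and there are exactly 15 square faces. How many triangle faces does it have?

Let x be the number of triangles; then F = 15 + x.
Edge–face incidences: 2E = 4·15 + 3·x = 60 + 3x.
Every vertex has degree 4, so 4V = 2E.
Euler: V − E + F = 2 ⇒ (2E)/4 − E + (15 + x) = 2.
Multiply by 8: 2·(2E) − 4·(2E) + 8·(15 + x) = 16, i.e. 120 + 8x − 2·(60 + 3x) = 16.
Collecting terms: 2x = 16, so x = 8.
Then 2E = 60 + 3·8 = 84, so E = 42, V = 2E/4 = 21, F = 15 + 8 = 23.

8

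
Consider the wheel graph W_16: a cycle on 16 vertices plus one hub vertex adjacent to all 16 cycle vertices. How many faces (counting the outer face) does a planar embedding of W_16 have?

W_16 has V = 16 + 1 = 17 vertices and E = 2·16 = 32 edges.
By Euler's formula F = 2 − V + E = 2 − 17 + 32 = 17.

17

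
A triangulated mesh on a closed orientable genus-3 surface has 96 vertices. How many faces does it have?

200

χ = 2 − 2·3 = -4, and every face is a triangle so 3F = 2E.
V − E + F = -4 with E = 3F/2 gives 96 − (3/2 − 1)·F = -4, so F = 200 and E = 300.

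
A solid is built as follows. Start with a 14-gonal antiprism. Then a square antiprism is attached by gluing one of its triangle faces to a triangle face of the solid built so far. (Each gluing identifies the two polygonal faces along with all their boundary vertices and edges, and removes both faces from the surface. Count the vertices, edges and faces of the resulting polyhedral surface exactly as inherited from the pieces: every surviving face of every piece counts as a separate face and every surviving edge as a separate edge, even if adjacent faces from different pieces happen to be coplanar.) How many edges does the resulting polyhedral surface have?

69

A 14-gonal antiprism: V=28, E=56, F=30.
Attach a square antiprism (V=8, E=16, F=10) along a 3-gon: merge 3 vertices and 3 edges, delete both glued faces → V=33, E=69, F=38.
Check: V − E + F = 33 − 69 + 38 = 2.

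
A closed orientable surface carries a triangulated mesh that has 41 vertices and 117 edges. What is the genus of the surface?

0

Every face is a triangle and each edge borders two faces, so 3F = 2·117, giving F = 78.
χ = V − E + F = 41 − 117 + 78 = 2.
For a closed orientable surface χ = 2 − 2g, so g = (2 − (2))/2 = 0.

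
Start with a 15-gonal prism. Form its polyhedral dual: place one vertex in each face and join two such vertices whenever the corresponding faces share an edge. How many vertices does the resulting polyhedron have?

The base solid has V = 30, E = 45, F = 17.
The dual swaps V and F and preserves E: V′ = F = 17, E′ = E = 45, F′ = V = 30.

17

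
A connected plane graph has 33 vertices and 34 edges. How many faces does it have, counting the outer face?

Euler's formula for a connected plane graph: V − E + F = 2, so F = 2 − 33 + 34 = 3.

3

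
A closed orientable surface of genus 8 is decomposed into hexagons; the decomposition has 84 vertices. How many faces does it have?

49

χ = 2 − 2·8 = -14, and every face is a hexagon so 6F = 2E.
V − E + F = -14 with E = 6F/2 gives 84 − (6/2 − 1)·F = -14, so F = 49 and E = 147.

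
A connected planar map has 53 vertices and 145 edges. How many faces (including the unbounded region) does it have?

Euler's formula for a connected plane graph: V − E + F = 2, so F = 2 − 53 + 145 = 94.

94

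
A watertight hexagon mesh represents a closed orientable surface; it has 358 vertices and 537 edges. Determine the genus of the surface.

1

Every face is a hexagon and each edge borders two faces, so 6F = 2·537, giving F = 179.
χ = V − E + F = 358 − 537 + 179 = 0.
For a closed orientable surface χ = 2 − 2g, so g = (2 − (0))/2 = 1.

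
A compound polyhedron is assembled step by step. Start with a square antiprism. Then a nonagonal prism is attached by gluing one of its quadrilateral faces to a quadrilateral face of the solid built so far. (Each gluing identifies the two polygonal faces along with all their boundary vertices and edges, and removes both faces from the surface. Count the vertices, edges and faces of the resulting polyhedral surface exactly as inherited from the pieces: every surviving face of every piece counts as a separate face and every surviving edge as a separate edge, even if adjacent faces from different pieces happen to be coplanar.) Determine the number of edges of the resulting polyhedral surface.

39

A square antiprism: V=8, E=16, F=10.
Attach a nonagonal prism (V=18, E=27, F=11) along a 4-gon: merge 4 vertices and 4 edges, delete both glued faces → V=22, E=39, F=19.
Check: V − E + F = 22 − 39 + 19 = 2.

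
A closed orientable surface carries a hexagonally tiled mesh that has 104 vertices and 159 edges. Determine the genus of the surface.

2

Every face is a hexagon and each edge borders two faces, so 6F = 2·159, giving F = 53.
χ = V − E + F = 104 − 159 + 53 = -2.
For a closed orientable surface χ = 2 − 2g, so g = (2 − (-2))/2 = 2.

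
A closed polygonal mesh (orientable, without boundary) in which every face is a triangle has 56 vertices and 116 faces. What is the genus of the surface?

2

Every face is a triangle, so 2E = 3·116 = 348, giving E = 174.
χ = V − E + F = 56 − 174 + 116 = -2.
For a closed orientable surface χ = 2 − 2g, so g = (2 − (-2))/2 = 2.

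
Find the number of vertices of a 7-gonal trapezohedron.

16

The n-trapezohedron (dual of the n-antiprism) has V = 2·7 + 2 = 16, E = 4·7 = 28, F = 2·7 = 14.
Check: V − E + F = 16 − 28 + 14 = 2.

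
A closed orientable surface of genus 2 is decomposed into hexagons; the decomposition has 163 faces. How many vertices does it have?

χ = 2 − 2·2 = -2, and every face is a hexagon so 6F = 2E.
E = 6·163/2 = 489. Then V = -2 + E − F = -2 + 489 − 163 = 324.

324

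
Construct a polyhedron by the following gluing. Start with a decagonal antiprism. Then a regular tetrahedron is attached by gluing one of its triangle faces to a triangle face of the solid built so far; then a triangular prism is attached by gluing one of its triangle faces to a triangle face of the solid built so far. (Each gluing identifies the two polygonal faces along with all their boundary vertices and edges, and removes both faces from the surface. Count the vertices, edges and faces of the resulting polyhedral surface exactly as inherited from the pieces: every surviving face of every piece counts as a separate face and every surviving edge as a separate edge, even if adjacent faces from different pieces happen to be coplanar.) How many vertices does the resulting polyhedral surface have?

24

A decagonal antiprism: V=20, E=40, F=22.
Attach a regular tetrahedron (V=4, E=6, F=4) along a 3-gon: merge 3 vertices and 3 edges, delete both glued faces → V=21, E=43, F=24.
Attach a triangular prism (V=6, E=9, F=5) along a 3-gon: merge 3 vertices and 3 edges, delete both glued faces → V=24, E=49, F=27.
Check: V − E + F = 24 − 49 + 27 = 2.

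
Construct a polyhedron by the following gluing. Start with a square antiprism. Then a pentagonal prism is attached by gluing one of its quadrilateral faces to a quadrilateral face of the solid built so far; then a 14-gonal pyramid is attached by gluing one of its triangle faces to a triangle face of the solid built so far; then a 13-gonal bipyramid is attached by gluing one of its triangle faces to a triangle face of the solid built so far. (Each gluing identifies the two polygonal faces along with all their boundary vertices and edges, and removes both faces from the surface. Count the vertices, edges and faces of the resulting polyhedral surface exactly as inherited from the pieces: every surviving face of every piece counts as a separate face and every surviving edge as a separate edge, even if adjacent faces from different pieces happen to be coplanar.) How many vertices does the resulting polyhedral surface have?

A square antiprism: V=8, E=16, F=10.
Attach a pentagonal prism (V=10, E=15, F=7) along a 4-gon: merge 4 vertices and 4 edges, delete both glued faces → V=14, E=27, F=15.
Attach a 14-gonal pyramid (V=15, E=28, F=15) along a 3-gon: merge 3 vertices and 3 edges, delete both glued faces → V=26, E=52, F=28.
Attach a 13-gonal bipyramid (V=15, E=39, F=26) along a 3-gon: merge 3 vertices and 3 edges, delete both glued faces → V=38, E=88, F=52.
Check: V − E + F = 38 − 88 + 52 = 2.

38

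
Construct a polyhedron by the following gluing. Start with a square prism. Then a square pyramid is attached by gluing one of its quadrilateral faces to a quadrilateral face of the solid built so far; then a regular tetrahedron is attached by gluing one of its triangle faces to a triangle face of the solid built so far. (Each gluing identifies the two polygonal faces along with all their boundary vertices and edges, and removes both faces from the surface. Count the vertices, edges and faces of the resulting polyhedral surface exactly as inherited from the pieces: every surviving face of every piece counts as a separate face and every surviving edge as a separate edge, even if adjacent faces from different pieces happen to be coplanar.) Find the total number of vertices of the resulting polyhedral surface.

A square prism: V=8, E=12, F=6.
Attach a square pyramid (V=5, E=8, F=5) along a 4-gon: merge 4 vertices and 4 edges, delete both glued faces → V=9, E=16, F=9.
Attach a regular tetrahedron (V=4, E=6, F=4) along a 3-gon: merge 3 vertices and 3 edges, delete both glued faces → V=10, E=19, F=11.
Check: V − E + F = 10 − 19 + 11 = 2.

10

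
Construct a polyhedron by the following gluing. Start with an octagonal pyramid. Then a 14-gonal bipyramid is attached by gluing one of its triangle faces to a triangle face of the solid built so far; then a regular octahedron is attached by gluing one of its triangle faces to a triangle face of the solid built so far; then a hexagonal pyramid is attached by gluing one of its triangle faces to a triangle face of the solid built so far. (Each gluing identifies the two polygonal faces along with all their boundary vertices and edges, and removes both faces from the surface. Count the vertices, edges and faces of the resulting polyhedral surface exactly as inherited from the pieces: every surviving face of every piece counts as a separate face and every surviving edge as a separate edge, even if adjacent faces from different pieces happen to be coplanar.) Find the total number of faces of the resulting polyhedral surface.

46

An octagonal pyramid: V=9, E=16, F=9.
Attach a 14-gonal bipyramid (V=16, E=42, F=28) along a 3-gon: merge 3 vertices and 3 edges, delete both glued faces → V=22, E=55, F=35.
Attach a regular octahedron (V=6, E=12, F=8) along a 3-gon: merge 3 vertices and 3 edges, delete both glued faces → V=25, E=64, F=41.
Attach a hexagonal pyramid (V=7, E=12, F=7) along a 3-gon: merge 3 vertices and 3 edges, delete both glued faces → V=29, E=73, F=46.
Check: V − E + F = 29 − 73 + 46 = 2.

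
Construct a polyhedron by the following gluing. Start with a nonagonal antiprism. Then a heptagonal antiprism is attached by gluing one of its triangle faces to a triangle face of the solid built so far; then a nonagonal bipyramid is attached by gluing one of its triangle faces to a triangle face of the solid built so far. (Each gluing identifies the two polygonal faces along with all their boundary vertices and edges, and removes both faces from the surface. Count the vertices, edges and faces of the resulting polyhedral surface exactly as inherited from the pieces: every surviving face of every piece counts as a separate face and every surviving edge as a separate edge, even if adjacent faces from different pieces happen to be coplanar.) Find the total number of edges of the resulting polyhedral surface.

85

A nonagonal antiprism: V=18, E=36, F=20.
Attach a heptagonal antiprism (V=14, E=28, F=16) along a 3-gon: merge 3 vertices and 3 edges, delete both glued faces → V=29, E=61, F=34.
Attach a nonagonal bipyramid (V=11, E=27, F=18) along a 3-gon: merge 3 vertices and 3 edges, delete both glued faces → V=37, E=85, F=50.
Check: V − E + F = 37 − 85 + 50 = 2.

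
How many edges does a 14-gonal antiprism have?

56

An antiprism on an n-gon has two n-gon caps and 2n triangles: V = 2·14 = 28, E = 4·14 = 56, F = 2·14 + 2 = 30.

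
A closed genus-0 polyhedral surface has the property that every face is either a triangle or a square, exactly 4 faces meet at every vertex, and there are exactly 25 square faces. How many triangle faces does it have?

8

Let x be the number of triangles; then F = 25 + x.
Edge–face incidences: 2E = 4·25 + 3·x = 100 + 3x.
Every vertex has degree 4, so 4V = 2E.
Euler: V − E + F = 2 ⇒ (2E)/4 − E + (25 + x) = 2.
Multiply by 8: 2·(2E) − 4·(2E) + 8·(25 + x) = 16, i.e. 200 + 8x − 2·(100 + 3x) = 16.
Collecting terms: 2x = 16, so x = 8.
Then 2E = 100 + 3·8 = 124, so E = 62, V = 2E/4 = 31, F = 25 + 8 = 33.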